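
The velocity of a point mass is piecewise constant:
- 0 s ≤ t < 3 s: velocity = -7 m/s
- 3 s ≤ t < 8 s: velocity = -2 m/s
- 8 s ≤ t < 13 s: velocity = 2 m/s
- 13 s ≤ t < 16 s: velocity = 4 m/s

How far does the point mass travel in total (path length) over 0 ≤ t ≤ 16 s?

Distance (not displacement) is the total path length: add the absolute areas under v-t.
0–3 s: |-7| × 3 = 21 m
3–8 s: |-2| × 5 = 10 m
8–13 s: |2| × 5 = 10 m
13–16 s: |4| × 3 = 12 m
Total distance = 53 m

53 m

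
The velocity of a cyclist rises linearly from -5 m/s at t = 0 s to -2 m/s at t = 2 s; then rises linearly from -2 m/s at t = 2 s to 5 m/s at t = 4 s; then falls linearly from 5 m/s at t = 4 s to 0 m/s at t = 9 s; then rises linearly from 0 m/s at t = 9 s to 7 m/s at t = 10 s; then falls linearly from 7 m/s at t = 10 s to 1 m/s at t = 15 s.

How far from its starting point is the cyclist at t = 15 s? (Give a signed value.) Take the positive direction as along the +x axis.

32 m

Net displacement equals the area under the velocity-time graph (areas below the axis count negative).
0–2 s: ½(-5 + -2)(2) = -7 m
2–4 s: ½(-2 + 5)(2) = 3 m
4–9 s: ½(5 + 0)(5) = 12.5 m
9–10 s: ½(0 + 7)(1) = 3.5 m
10–15 s: ½(7 + 1)(5) = 20 m
Net displacement = 32 m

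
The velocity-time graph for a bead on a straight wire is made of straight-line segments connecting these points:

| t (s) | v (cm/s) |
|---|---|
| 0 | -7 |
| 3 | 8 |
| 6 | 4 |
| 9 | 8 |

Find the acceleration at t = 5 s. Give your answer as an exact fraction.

-4/3 cm/s²

Acceleration is the slope of the v-t graph on 3–6 s: (4 − 8)/(6 − 3) = -4/3 cm/s².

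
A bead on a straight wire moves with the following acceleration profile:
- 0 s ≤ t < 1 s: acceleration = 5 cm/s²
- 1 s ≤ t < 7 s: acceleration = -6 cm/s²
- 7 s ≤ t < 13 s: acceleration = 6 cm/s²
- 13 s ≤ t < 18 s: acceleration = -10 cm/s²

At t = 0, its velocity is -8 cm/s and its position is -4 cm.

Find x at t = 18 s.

On each constant-a segment, Δv = aΔt and Δx = v₀Δt + ½aΔt²; chain segment to segment.
0–1 s: v starts -8 cm/s; Δx = -8·1 + ½·5·1² = -5.5 cm; v ends -3 cm/s.
1–7 s: v starts -3 cm/s; Δx = -3·6 + ½·-6·6² = -126 cm; v ends -39 cm/s.
7–13 s: v starts -39 cm/s; Δx = -39·6 + ½·6·6² = -126 cm; v ends -3 cm/s.
13–18 s: v starts -3 cm/s; Δx = -3·5 + ½·-10·5² = -140 cm; v ends -53 cm/s.
x(18) = -4 + Σ Δx = -401.5 cm.

-401.5 cm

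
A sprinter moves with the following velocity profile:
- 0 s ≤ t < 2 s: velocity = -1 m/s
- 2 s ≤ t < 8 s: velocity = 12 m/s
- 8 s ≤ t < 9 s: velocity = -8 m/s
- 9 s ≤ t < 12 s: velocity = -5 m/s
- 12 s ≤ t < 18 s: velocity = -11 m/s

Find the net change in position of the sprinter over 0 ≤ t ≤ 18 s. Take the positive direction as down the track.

Net displacement equals the area under the velocity-time graph (areas below the axis count negative).
0–2 s: -1 × 2 = -2 m
2–8 s: 12 × 6 = 72 m
8–9 s: -8 × 1 = -8 m
9–12 s: -5 × 3 = -15 m
12–18 s: -11 × 6 = -66 m
Net displacement = -19 m

-19 m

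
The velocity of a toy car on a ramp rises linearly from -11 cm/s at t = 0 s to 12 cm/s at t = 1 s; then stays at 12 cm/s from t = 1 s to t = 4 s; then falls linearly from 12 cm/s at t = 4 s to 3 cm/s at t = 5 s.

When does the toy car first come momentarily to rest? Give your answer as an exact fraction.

v changes sign on 0–1 s (from -11 to 12); the graph is linear there, so v = 0 at t = 0 + (11)·(1 − 0)/(12 − -11) = 11/23 s.

t = 11/23 s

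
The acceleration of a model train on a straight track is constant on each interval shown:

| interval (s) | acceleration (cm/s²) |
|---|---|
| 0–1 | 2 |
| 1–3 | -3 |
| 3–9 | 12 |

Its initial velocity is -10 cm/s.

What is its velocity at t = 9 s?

Δv equals the area under the a-t graph; then v = v₀ + Δv.
0–1 s: 2 × 1 = 2 cm/s
1–3 s: -3 × 2 = -6 cm/s
3–9 s: 12 × 6 = 72 cm/s
Δv = 68 cm/s, so v(9) = -10 + (68) = 58 cm/s.

58 cm/s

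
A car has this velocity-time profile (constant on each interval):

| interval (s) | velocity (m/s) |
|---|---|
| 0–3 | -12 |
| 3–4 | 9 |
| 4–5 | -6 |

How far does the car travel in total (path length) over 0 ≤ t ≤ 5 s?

Total distance travelled is ∫|v| dt — sum the magnitudes of each area piece.
0–3 s: |-12| × 3 = 36 m
3–4 s: |9| × 1 = 9 m
4–5 s: |-6| × 1 = 6 m
Total distance = 51 m

51 m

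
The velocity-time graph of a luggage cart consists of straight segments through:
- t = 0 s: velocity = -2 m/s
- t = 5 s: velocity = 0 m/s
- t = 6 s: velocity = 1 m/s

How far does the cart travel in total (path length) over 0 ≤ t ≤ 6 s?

Total distance travelled is ∫|v| dt — sum the magnitudes of each area piece.
0–5 s: |½(-2 + 0)(5)| = 5 m
5–6 s: |½(0 + 1)(1)| = 0.5 m
Total distance = 5.5 m

5.5 m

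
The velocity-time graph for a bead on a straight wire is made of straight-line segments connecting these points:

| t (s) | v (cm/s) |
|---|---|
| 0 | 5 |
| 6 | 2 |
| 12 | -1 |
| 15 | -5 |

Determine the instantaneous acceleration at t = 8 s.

-0.5 cm/s²

Acceleration is the slope of the v-t graph on 6–12 s: (-1 − 2)/(12 − 6) = -0.5 cm/s².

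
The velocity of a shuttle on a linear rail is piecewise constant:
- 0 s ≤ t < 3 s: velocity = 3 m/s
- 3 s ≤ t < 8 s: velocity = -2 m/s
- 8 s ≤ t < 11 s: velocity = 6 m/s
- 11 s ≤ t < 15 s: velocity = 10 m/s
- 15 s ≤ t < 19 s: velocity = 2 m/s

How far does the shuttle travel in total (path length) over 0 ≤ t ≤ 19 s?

85 m

Distance (not displacement) is the total path length: add the absolute areas under v-t.
0–3 s: |3| × 3 = 9 m
3–8 s: |-2| × 5 = 10 m
8–11 s: |6| × 3 = 18 m
11–15 s: |10| × 4 = 40 m
15–19 s: |2| × 4 = 8 m
Total distance = 85 m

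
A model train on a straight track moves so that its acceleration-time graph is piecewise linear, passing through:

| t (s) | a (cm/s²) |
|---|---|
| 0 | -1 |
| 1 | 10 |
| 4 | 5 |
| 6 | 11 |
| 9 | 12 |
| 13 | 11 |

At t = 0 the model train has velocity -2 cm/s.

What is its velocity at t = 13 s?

Δv equals the area under the a-t graph; then v = v₀ + Δv.
0–1 s: ½(-1 + 10)(1) = 4.5 cm/s
1–4 s: ½(10 + 5)(3) = 22.5 cm/s
4–6 s: ½(5 + 11)(2) = 16 cm/s
6–9 s: ½(11 + 12)(3) = 34.5 cm/s
9–13 s: ½(12 + 11)(4) = 46 cm/s
Δv = 123.5 cm/s, so v(13) = -2 + (123.5) = 121.5 cm/s.

121.5 cm/s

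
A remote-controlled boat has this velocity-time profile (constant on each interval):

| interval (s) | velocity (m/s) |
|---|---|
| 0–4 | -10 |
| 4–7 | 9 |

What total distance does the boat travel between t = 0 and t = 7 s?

Distance (not displacement) is the total path length: add the absolute areas under v-t.
0–4 s: |-10| × 4 = 40 m
4–7 s: |9| × 3 = 27 m
Total distance = 67 m

67 m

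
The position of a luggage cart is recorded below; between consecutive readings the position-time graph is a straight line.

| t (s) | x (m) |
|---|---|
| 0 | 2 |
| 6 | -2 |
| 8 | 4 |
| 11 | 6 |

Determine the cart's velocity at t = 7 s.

3 m/s

Velocity is the slope of the x-t graph on 6–8 s: (4 − -2)/(8 − 6) = 3 m/s.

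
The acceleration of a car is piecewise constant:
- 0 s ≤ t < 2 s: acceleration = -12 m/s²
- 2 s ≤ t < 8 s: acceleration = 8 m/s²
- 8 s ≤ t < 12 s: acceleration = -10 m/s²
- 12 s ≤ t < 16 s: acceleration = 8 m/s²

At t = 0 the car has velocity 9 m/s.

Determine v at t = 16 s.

Δv equals the area under the a-t graph; then v = v₀ + Δv.
0–2 s: -12 × 2 = -24 m/s
2–8 s: 8 × 6 = 48 m/s
8–12 s: -10 × 4 = -40 m/s
12–16 s: 8 × 4 = 32 m/s
Δv = 16 m/s, so v(16) = 9 + (16) = 25 m/s.

25 m/s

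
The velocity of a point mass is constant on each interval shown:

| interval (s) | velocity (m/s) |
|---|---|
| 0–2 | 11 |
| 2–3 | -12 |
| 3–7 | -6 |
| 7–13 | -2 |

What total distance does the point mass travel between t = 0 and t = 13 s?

70 m

Distance (not displacement) is the total path length: add the absolute areas under v-t.
0–2 s: |11| × 2 = 22 m
2–3 s: |-12| × 1 = 12 m
3–7 s: |-6| × 4 = 24 m
7–13 s: |-2| × 6 = 12 m
Total distance = 70 m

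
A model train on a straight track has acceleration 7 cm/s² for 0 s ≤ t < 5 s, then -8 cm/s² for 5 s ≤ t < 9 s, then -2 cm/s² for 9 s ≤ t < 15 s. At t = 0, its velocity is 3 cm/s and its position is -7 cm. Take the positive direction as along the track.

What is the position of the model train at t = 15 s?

On each constant-a segment, Δv = aΔt and Δx = v₀Δt + ½aΔt²; chain segment to segment.
0–5 s: v starts 3 cm/s; Δx = 3·5 + ½·7·5² = 102.5 cm; v ends 38 cm/s.
5–9 s: v starts 38 cm/s; Δx = 38·4 + ½·-8·4² = 88 cm; v ends 6 cm/s.
9–15 s: v starts 6 cm/s; Δx = 6·6 + ½·-2·6² = 0 cm; v ends -6 cm/s.
x(15) = -7 + Σ Δx = 183.5 cm.

183.5 cm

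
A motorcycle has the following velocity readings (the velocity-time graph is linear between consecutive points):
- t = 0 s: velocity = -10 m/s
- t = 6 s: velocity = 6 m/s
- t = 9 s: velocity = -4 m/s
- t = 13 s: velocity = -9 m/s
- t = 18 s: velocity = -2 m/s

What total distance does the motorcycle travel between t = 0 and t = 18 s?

Total distance travelled is ∫|v| dt — sum the magnitudes of each area piece.
0–6 s: v = 0 at t = 3.75 s; triangle areas 18.75 + 6.75 = 25.5 m
6–9 s: v = 0 at t = 7.8 s; triangle areas 5.4 + 2.4 = 7.8 m
9–13 s: |½(-4 + -9)(4)| = 26 m
13–18 s: |½(-9 + -2)(5)| = 27.5 m
Total distance = 86.8 m

86.8 m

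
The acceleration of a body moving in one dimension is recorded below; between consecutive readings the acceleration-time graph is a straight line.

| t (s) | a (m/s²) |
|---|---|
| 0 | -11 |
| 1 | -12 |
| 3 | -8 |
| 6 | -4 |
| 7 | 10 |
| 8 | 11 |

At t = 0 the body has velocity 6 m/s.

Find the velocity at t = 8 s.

Δv equals the area under the a-t graph; then v = v₀ + Δv.
0–1 s: ½(-11 + -12)(1) = -11.5 m/s
1–3 s: ½(-12 + -8)(2) = -20 m/s
3–6 s: ½(-8 + -4)(3) = -18 m/s
6–7 s: ½(-4 + 10)(1) = 3 m/s
7–8 s: ½(10 + 11)(1) = 10.5 m/s
Δv = -36 m/s, so v(8) = 6 + (-36) = -30 m/s.

-30 m/s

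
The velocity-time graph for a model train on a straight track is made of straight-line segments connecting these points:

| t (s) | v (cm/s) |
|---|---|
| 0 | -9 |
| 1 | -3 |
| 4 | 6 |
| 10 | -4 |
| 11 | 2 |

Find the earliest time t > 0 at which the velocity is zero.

t = 2 s

v changes sign on 1–4 s (from -3 to 6); the graph is linear there, so v = 0 at t = 1 + (3)·(4 − 1)/(6 − -3) = 2 s.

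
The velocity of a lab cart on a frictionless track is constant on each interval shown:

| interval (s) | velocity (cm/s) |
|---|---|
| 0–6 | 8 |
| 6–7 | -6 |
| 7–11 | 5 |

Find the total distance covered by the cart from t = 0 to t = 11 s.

Total distance travelled is ∫|v| dt — sum the magnitudes of each area piece.
0–6 s: |8| × 6 = 48 cm
6–7 s: |-6| × 1 = 6 cm
7–11 s: |5| × 4 = 20 cm
Total distance = 74 cm

74 cm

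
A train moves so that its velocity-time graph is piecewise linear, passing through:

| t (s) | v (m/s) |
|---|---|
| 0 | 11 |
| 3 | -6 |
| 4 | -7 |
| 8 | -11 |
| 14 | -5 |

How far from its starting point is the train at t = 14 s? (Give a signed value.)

Displacement is the signed area under the v-t curve.
0–3 s: ½(11 + -6)(3) = 7.5 m
3–4 s: ½(-6 + -7)(1) = -6.5 m
4–8 s: ½(-7 + -11)(4) = -36 m
8–14 s: ½(-11 + -5)(6) = -48 m
Net displacement = -83 m

-83 m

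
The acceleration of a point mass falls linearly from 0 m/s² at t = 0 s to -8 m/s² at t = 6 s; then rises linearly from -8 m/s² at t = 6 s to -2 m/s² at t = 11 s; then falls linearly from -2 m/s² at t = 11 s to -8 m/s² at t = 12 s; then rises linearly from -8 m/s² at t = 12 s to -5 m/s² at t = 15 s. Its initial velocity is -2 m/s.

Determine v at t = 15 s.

Δv equals the area under the a-t graph; then v = v₀ + Δv.
0–6 s: ½(0 + -8)(6) = -24 m/s
6–11 s: ½(-8 + -2)(5) = -25 m/s
11–12 s: ½(-2 + -8)(1) = -5 m/s
12–15 s: ½(-8 + -5)(3) = -19.5 m/s
Δv = -73.5 m/s, so v(15) = -2 + (-73.5) = -75.5 m/s.

-75.5 m/s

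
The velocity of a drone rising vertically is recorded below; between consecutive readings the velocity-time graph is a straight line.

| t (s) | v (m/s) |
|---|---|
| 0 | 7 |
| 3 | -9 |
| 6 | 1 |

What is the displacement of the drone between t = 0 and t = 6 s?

Net displacement equals the area under the velocity-time graph (areas below the axis count negative).
0–3 s: ½(7 + -9)(3) = -3 m
3–6 s: ½(-9 + 1)(3) = -12 m
Net displacement = -15 m

-15 m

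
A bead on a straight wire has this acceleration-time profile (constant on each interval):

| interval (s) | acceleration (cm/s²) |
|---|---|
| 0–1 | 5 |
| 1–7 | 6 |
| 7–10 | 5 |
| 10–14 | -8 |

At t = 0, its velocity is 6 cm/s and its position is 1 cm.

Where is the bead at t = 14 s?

531 cm

On each constant-a segment, Δv = aΔt and Δx = v₀Δt + ½aΔt²; chain segment to segment.
0–1 s: v starts 6 cm/s; Δx = 6·1 + ½·5·1² = 8.5 cm; v ends 11 cm/s.
1–7 s: v starts 11 cm/s; Δx = 11·6 + ½·6·6² = 174 cm; v ends 47 cm/s.
7–10 s: v starts 47 cm/s; Δx = 47·3 + ½·5·3² = 163.5 cm; v ends 62 cm/s.
10–14 s: v starts 62 cm/s; Δx = 62·4 + ½·-8·4² = 184 cm; v ends 30 cm/s.
x(14) = 1 + Σ Δx = 531 cm.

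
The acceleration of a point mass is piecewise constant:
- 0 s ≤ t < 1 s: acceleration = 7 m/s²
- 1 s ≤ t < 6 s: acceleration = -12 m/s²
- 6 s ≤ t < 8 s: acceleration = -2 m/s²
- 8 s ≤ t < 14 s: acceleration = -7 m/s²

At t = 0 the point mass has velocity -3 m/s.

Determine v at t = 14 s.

-102 m/s

Δv equals the area under the a-t graph; then v = v₀ + Δv.
0–1 s: 7 × 1 = 7 m/s
1–6 s: -12 × 5 = -60 m/s
6–8 s: -2 × 2 = -4 m/s
8–14 s: -7 × 6 = -42 m/s
Δv = -99 m/s, so v(14) = -3 + (-99) = -102 m/s.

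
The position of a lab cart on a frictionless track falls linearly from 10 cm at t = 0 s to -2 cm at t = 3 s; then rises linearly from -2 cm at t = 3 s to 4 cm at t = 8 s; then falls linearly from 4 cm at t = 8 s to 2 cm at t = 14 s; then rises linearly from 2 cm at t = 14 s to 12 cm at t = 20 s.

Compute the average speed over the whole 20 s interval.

Average speed = (total path length)/(elapsed time); on a piecewise-linear x-t graph the path length is Σ|Δx|.
0–3 s: |Δx| = |-2 − 10| = 12 cm
3–8 s: |Δx| = |4 − -2| = 6 cm
8–14 s: |Δx| = |2 − 4| = 2 cm
14–20 s: |Δx| = |12 − 2| = 10 cm
Total path = 30 cm; average speed = 30/20 = 1.5 cm/s.

1.5 cm/s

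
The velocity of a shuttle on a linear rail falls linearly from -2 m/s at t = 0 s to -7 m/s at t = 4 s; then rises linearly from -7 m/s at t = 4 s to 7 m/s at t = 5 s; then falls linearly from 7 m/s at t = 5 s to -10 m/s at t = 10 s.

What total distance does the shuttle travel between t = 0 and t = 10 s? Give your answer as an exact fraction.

Distance (not displacement) is the total path length: add the absolute areas under v-t.
0–4 s: |½(-2 + -7)(4)| = 18 m
4–5 s: v = 0 at t = 4.5 s; triangle areas 1.75 + 1.75 = 3.5 m
5–10 s: v = 0 at t = 120/17 s; triangle areas 245/34 + 250/17 = 745/34 m
Total distance = 738/17 m

738/17 m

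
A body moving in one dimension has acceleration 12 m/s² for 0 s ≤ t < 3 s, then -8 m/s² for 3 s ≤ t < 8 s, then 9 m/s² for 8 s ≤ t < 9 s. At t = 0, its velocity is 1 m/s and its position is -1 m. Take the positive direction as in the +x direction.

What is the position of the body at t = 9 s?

142.5 m

On each constant-a segment, Δv = aΔt and Δx = v₀Δt + ½aΔt²; chain segment to segment.
0–3 s: v starts 1 m/s; Δx = 1·3 + ½·12·3² = 57 m; v ends 37 m/s.
3–8 s: v starts 37 m/s; Δx = 37·5 + ½·-8·5² = 85 m; v ends -3 m/s.
8–9 s: v starts -3 m/s; Δx = -3·1 + ½·9·1² = 1.5 m; v ends 6 m/s.
x(9) = -1 + Σ Δx = 142.5 m.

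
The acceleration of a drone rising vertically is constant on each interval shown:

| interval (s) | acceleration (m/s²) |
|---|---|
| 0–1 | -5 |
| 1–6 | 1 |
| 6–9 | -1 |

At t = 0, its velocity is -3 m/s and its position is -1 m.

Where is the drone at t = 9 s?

On each constant-a segment, Δv = aΔt and Δx = v₀Δt + ½aΔt²; chain segment to segment.
0–1 s: v starts -3 m/s; Δx = -3·1 + ½·-5·1² = -5.5 m; v ends -8 m/s.
1–6 s: v starts -8 m/s; Δx = -8·5 + ½·1·5² = -27.5 m; v ends -3 m/s.
6–9 s: v starts -3 m/s; Δx = -3·3 + ½·-1·3² = -13.5 m; v ends -6 m/s.
x(9) = -1 + Σ Δx = -47.5 m.

-47.5 m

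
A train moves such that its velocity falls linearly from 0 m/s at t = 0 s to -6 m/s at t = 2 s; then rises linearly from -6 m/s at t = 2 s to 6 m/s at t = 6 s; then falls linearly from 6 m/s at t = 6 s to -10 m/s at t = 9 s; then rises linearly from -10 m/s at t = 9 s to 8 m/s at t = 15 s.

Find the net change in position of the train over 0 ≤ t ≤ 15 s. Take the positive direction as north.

Displacement is the signed area under the v-t curve.
0–2 s: ½(0 + -6)(2) = -6 m
2–6 s: ½(-6 + 6)(4) = 0 m
6–9 s: ½(6 + -10)(3) = -6 m
9–15 s: ½(-10 + 8)(6) = -6 m
Net displacement = -18 m

-18 m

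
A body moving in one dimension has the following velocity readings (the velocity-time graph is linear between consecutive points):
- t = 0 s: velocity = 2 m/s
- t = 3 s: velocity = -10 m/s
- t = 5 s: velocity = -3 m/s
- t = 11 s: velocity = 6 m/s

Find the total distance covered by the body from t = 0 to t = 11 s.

41 m

Distance (not displacement) is the total path length: add the absolute areas under v-t.
0–3 s: v = 0 at t = 0.5 s; triangle areas 0.5 + 12.5 = 13 m
3–5 s: |½(-10 + -3)(2)| = 13 m
5–11 s: v = 0 at t = 7 s; triangle areas 3 + 12 = 15 m
Total distance = 41 m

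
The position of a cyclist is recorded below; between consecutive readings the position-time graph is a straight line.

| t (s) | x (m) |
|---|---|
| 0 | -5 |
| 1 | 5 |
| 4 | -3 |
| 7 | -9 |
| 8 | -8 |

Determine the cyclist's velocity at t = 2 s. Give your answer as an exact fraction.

Velocity is the slope of the x-t graph on 1–4 s: (-3 − 5)/(4 − 1) = -8/3 m/s.

-8/3 m/s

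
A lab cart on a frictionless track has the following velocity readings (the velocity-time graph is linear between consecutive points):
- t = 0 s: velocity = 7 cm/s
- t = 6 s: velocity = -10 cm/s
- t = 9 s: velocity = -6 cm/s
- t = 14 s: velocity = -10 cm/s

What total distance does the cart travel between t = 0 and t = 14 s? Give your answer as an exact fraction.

Distance (not displacement) is the total path length: add the absolute areas under v-t.
0–6 s: v = 0 at t = 42/17 s; triangle areas 147/17 + 300/17 = 447/17 cm
6–9 s: |½(-10 + -6)(3)| = 24 cm
9–14 s: |½(-6 + -10)(5)| = 40 cm
Total distance = 1535/17 cm

1535/17 cm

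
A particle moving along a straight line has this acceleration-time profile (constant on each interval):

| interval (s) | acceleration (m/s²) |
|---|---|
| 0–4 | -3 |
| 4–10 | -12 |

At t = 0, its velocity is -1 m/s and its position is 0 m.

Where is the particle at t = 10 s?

-322 m

On each constant-a segment, Δv = aΔt and Δx = v₀Δt + ½aΔt²; chain segment to segment.
0–4 s: v starts -1 m/s; Δx = -1·4 + ½·-3·4² = -28 m; v ends -13 m/s.
4–10 s: v starts -13 m/s; Δx = -13·6 + ½·-12·6² = -294 m; v ends -85 m/s.
x(10) = 0 + Σ Δx = -322 m.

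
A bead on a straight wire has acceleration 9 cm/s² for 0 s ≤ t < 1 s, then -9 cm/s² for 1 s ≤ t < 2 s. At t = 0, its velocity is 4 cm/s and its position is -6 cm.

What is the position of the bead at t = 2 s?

On each constant-a segment, Δv = aΔt and Δx = v₀Δt + ½aΔt²; chain segment to segment.
0–1 s: v starts 4 cm/s; Δx = 4·1 + ½·9·1² = 8.5 cm; v ends 13 cm/s.
1–2 s: v starts 13 cm/s; Δx = 13·1 + ½·-9·1² = 8.5 cm; v ends 4 cm/s.
x(2) = -6 + Σ Δx = 11 cm.

11 cm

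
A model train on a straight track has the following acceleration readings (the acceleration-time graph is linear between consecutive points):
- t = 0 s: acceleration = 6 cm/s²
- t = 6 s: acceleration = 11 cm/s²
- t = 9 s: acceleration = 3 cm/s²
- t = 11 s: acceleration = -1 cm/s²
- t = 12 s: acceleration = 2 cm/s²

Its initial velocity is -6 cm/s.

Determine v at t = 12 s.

Δv equals the area under the a-t graph; then v = v₀ + Δv.
0–6 s: ½(6 + 11)(6) = 51 cm/s
6–9 s: ½(11 + 3)(3) = 21 cm/s
9–11 s: ½(3 + -1)(2) = 2 cm/s
11–12 s: ½(-1 + 2)(1) = 0.5 cm/s
Δv = 74.5 cm/s, so v(12) = -6 + (74.5) = 68.5 cm/s.

68.5 cm/s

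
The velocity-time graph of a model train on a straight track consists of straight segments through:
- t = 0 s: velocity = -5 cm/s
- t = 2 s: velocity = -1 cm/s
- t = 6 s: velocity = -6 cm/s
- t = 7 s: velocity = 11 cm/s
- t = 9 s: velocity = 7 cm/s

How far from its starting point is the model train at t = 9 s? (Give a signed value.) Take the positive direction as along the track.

Net displacement equals the area under the velocity-time graph (areas below the axis count negative).
0–2 s: ½(-5 + -1)(2) = -6 cm
2–6 s: ½(-1 + -6)(4) = -14 cm
6–7 s: ½(-6 + 11)(1) = 2.5 cm
7–9 s: ½(11 + 7)(2) = 18 cm
Net displacement = 0.5 cm

0.5 cm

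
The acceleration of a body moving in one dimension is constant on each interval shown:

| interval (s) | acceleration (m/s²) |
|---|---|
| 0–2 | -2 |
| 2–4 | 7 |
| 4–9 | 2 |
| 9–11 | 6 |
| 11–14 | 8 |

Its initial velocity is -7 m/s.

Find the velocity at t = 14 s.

49 m/s

Δv equals the area under the a-t graph; then v = v₀ + Δv.
0–2 s: -2 × 2 = -4 m/s
2–4 s: 7 × 2 = 14 m/s
4–9 s: 2 × 5 = 10 m/s
9–11 s: 6 × 2 = 12 m/s
11–14 s: 8 × 3 = 24 m/s
Δv = 56 m/s, so v(14) = -7 + (56) = 49 m/s.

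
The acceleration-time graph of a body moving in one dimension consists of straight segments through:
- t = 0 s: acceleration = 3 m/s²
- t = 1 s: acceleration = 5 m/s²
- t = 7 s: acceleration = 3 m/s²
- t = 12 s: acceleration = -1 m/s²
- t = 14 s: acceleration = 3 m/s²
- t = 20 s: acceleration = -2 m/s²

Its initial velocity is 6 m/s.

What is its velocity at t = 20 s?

44 m/s

Δv equals the area under the a-t graph; then v = v₀ + Δv.
0–1 s: ½(3 + 5)(1) = 4 m/s
1–7 s: ½(5 + 3)(6) = 24 m/s
7–12 s: ½(3 + -1)(5) = 5 m/s
12–14 s: ½(-1 + 3)(2) = 2 m/s
14–20 s: ½(3 + -2)(6) = 3 m/s
Δv = 38 m/s, so v(20) = 6 + (38) = 44 m/s.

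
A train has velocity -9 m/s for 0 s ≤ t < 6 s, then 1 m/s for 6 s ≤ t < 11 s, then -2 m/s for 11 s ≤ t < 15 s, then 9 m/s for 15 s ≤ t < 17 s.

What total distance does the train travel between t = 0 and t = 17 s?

Total distance travelled is ∫|v| dt — sum the magnitudes of each area piece.
0–6 s: |-9| × 6 = 54 m
6–11 s: |1| × 5 = 5 m
11–15 s: |-2| × 4 = 8 m
15–17 s: |9| × 2 = 18 m
Total distance = 85 m

85 m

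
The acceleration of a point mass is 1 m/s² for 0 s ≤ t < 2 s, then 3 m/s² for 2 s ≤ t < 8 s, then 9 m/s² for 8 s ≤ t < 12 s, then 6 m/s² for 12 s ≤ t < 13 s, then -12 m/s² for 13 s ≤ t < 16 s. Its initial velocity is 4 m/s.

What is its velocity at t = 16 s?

Δv equals the area under the a-t graph; then v = v₀ + Δv.
0–2 s: 1 × 2 = 2 m/s
2–8 s: 3 × 6 = 18 m/s
8–12 s: 9 × 4 = 36 m/s
12–13 s: 6 × 1 = 6 m/s
13–16 s: -12 × 3 = -36 m/s
Δv = 26 m/s, so v(16) = 4 + (26) = 30 m/s.

30 m/s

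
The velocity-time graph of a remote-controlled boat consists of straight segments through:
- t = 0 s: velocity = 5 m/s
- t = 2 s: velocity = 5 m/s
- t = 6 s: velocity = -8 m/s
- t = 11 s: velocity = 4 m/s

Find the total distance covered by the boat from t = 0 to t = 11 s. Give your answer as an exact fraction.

Distance (not displacement) is the total path length: add the absolute areas under v-t.
0–2 s: |5| × 2 = 10 m
2–6 s: v = 0 at t = 46/13 s; triangle areas 50/13 + 128/13 = 178/13 m
6–11 s: v = 0 at t = 28/3 s; triangle areas 40/3 + 10/3 = 50/3 m
Total distance = 1574/39 m

1574/39 m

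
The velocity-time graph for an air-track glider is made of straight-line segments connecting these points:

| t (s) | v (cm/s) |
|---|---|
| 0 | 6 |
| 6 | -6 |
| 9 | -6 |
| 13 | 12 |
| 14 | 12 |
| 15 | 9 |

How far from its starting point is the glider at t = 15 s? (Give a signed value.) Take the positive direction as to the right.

Displacement is the signed area under the v-t curve.
0–6 s: ½(6 + -6)(6) = 0 cm
6–9 s: -6 × 3 = -18 cm
9–13 s: ½(-6 + 12)(4) = 12 cm
13–14 s: 12 × 1 = 12 cm
14–15 s: ½(12 + 9)(1) = 10.5 cm
Net displacement = 16.5 cm

16.5 cm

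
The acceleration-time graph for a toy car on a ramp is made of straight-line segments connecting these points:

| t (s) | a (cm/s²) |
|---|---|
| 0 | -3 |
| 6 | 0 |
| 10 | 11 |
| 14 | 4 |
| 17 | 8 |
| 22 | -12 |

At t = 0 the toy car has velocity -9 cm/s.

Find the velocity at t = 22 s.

42 cm/s

Δv equals the area under the a-t graph; then v = v₀ + Δv.
0–6 s: ½(-3 + 0)(6) = -9 cm/s
6–10 s: ½(0 + 11)(4) = 22 cm/s
10–14 s: ½(11 + 4)(4) = 30 cm/s
14–17 s: ½(4 + 8)(3) = 18 cm/s
17–22 s: ½(8 + -12)(5) = -10 cm/s
Δv = 51 cm/s, so v(22) = -9 + (51) = 42 cm/s.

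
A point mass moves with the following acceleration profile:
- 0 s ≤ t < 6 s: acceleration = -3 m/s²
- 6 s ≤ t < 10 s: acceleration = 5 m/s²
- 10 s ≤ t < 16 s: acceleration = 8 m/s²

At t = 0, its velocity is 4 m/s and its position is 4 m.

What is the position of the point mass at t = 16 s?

On each constant-a segment, Δv = aΔt and Δx = v₀Δt + ½aΔt²; chain segment to segment.
0–6 s: v starts 4 m/s; Δx = 4·6 + ½·-3·6² = -30 m; v ends -14 m/s.
6–10 s: v starts -14 m/s; Δx = -14·4 + ½·5·4² = -16 m; v ends 6 m/s.
10–16 s: v starts 6 m/s; Δx = 6·6 + ½·8·6² = 180 m; v ends 54 m/s.
x(16) = 4 + Σ Δx = 138 m.

138 m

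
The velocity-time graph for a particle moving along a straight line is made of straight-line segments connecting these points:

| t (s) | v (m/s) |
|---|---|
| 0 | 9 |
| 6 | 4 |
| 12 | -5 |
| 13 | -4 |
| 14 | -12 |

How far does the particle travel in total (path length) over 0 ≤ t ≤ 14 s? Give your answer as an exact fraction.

391/6 m

Total distance travelled is ∫|v| dt — sum the magnitudes of each area piece.
0–6 s: |½(9 + 4)(6)| = 39 m
6–12 s: v = 0 at t = 26/3 s; triangle areas 16/3 + 25/3 = 41/3 m
12–13 s: |½(-5 + -4)(1)| = 4.5 m
13–14 s: |½(-4 + -12)(1)| = 8 m
Total distance = 391/6 m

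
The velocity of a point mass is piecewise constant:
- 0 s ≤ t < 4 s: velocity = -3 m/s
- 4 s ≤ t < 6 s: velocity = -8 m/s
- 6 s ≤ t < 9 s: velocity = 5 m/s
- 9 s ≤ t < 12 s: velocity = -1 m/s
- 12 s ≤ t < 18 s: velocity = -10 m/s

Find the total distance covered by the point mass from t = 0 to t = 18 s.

106 m

Distance (not displacement) is the total path length: add the absolute areas under v-t.
0–4 s: |-3| × 4 = 12 m
4–6 s: |-8| × 2 = 16 m
6–9 s: |5| × 3 = 15 m
9–12 s: |-1| × 3 = 3 m
12–18 s: |-10| × 6 = 60 m
Total distance = 106 m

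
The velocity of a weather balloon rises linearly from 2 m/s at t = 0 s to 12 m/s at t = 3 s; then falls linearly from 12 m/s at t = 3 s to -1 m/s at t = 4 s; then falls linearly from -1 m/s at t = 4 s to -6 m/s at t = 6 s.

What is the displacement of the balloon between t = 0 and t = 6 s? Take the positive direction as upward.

19.5 m

Displacement is the signed area under the v-t curve.
0–3 s: ½(2 + 12)(3) = 21 m
3–4 s: ½(12 + -1)(1) = 5.5 m
4–6 s: ½(-1 + -6)(2) = -7 m
Net displacement = 19.5 m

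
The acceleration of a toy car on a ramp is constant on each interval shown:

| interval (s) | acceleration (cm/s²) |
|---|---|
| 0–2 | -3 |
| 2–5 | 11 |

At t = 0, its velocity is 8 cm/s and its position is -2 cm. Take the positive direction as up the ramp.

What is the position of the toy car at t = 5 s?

On each constant-a segment, Δv = aΔt and Δx = v₀Δt + ½aΔt²; chain segment to segment.
0–2 s: v starts 8 cm/s; Δx = 8·2 + ½·-3·2² = 10 cm; v ends 2 cm/s.
2–5 s: v starts 2 cm/s; Δx = 2·3 + ½·11·3² = 55.5 cm; v ends 35 cm/s.
x(5) = -2 + Σ Δx = 63.5 cm.

63.5 cm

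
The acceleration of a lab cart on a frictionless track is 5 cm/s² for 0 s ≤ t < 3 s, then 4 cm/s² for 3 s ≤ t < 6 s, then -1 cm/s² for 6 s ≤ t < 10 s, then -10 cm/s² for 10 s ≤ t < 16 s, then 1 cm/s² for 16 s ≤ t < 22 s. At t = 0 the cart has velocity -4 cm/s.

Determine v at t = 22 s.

Δv equals the area under the a-t graph; then v = v₀ + Δv.
0–3 s: 5 × 3 = 15 cm/s
3–6 s: 4 × 3 = 12 cm/s
6–10 s: -1 × 4 = -4 cm/s
10–16 s: -10 × 6 = -60 cm/s
16–22 s: 1 × 6 = 6 cm/s
Δv = -31 cm/s, so v(22) = -4 + (-31) = -35 cm/s.

-35 cm/s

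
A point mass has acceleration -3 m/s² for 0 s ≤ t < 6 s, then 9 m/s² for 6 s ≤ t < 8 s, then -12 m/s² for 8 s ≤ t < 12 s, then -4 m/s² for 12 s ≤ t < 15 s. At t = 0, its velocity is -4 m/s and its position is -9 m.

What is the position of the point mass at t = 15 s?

On each constant-a segment, Δv = aΔt and Δx = v₀Δt + ½aΔt²; chain segment to segment.
0–6 s: v starts -4 m/s; Δx = -4·6 + ½·-3·6² = -78 m; v ends -22 m/s.
6–8 s: v starts -22 m/s; Δx = -22·2 + ½·9·2² = -26 m; v ends -4 m/s.
8–12 s: v starts -4 m/s; Δx = -4·4 + ½·-12·4² = -112 m; v ends -52 m/s.
12–15 s: v starts -52 m/s; Δx = -52·3 + ½·-4·3² = -174 m; v ends -64 m/s.
x(15) = -9 + Σ Δx = -399 m.

-399 m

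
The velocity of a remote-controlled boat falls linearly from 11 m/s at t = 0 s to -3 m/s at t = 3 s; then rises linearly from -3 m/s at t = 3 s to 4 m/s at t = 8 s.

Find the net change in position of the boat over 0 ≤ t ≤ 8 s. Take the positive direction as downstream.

14.5 m

Net displacement equals the area under the velocity-time graph (areas below the axis count negative).
0–3 s: ½(11 + -3)(3) = 12 m
3–8 s: ½(-3 + 4)(5) = 2.5 m
Net displacement = 14.5 m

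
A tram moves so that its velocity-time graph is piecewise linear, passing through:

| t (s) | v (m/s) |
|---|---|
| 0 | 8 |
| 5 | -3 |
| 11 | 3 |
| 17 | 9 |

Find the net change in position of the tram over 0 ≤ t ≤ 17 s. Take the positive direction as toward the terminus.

Displacement is the signed area under the v-t curve.
0–5 s: ½(8 + -3)(5) = 12.5 m
5–11 s: ½(-3 + 3)(6) = 0 m
11–17 s: ½(3 + 9)(6) = 36 m
Net displacement = 48.5 m

48.5 m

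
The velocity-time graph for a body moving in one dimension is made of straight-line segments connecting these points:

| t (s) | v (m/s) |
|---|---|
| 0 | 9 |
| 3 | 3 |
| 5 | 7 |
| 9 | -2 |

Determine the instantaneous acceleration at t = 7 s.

Acceleration is the slope of the v-t graph on 5–9 s: (-2 − 7)/(9 − 5) = -2.25 m/s².

-2.25 m/s²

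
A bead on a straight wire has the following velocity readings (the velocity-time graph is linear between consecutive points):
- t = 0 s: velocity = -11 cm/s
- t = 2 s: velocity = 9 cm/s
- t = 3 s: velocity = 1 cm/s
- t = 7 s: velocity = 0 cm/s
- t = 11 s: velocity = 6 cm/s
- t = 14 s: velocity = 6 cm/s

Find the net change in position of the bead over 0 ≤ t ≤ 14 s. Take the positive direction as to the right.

Net displacement equals the area under the velocity-time graph (areas below the axis count negative).
0–2 s: ½(-11 + 9)(2) = -2 cm
2–3 s: ½(9 + 1)(1) = 5 cm
3–7 s: ½(1 + 0)(4) = 2 cm
7–11 s: ½(0 + 6)(4) = 12 cm
11–14 s: 6 × 3 = 18 cm
Net displacement = 35 cm

35 cm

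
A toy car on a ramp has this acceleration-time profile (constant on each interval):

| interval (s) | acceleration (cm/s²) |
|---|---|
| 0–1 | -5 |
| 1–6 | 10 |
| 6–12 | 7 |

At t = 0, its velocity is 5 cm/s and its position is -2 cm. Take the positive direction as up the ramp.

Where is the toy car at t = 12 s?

On each constant-a segment, Δv = aΔt and Δx = v₀Δt + ½aΔt²; chain segment to segment.
0–1 s: v starts 5 cm/s; Δx = 5·1 + ½·-5·1² = 2.5 cm; v ends 0 cm/s.
1–6 s: v starts 0 cm/s; Δx = 0·5 + ½·10·5² = 125 cm; v ends 50 cm/s.
6–12 s: v starts 50 cm/s; Δx = 50·6 + ½·7·6² = 426 cm; v ends 92 cm/s.
x(12) = -2 + Σ Δx = 551.5 cm.

551.5 cm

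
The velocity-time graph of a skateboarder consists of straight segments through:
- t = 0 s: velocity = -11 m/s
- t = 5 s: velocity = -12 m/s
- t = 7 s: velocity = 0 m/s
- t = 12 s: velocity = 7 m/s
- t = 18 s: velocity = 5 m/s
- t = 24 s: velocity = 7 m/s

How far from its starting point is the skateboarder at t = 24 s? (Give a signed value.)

20 m

Net displacement equals the area under the velocity-time graph (areas below the axis count negative).
0–5 s: ½(-11 + -12)(5) = -57.5 m
5–7 s: ½(-12 + 0)(2) = -12 m
7–12 s: ½(0 + 7)(5) = 17.5 m
12–18 s: ½(7 + 5)(6) = 36 m
18–24 s: ½(5 + 7)(6) = 36 m
Net displacement = 20 m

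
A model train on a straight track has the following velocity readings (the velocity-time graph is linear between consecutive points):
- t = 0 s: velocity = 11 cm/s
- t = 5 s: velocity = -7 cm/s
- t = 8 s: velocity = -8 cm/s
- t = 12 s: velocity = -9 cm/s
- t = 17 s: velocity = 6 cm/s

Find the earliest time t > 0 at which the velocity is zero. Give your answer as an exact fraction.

v changes sign on 0–5 s (from 11 to -7); the graph is linear there, so v = 0 at t = 0 + (-11)·(5 − 0)/(-7 − 11) = 55/18 s.

t = 55/18 s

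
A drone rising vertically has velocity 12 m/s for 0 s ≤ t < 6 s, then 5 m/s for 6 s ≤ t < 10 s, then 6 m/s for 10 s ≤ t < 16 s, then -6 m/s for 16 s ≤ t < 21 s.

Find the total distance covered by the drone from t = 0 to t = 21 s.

158 m

Total distance travelled is ∫|v| dt — sum the magnitudes of each area piece.
0–6 s: |12| × 6 = 72 m
6–10 s: |5| × 4 = 20 m
10–16 s: |6| × 6 = 36 m
16–21 s: |-6| × 5 = 30 m
Total distance = 158 m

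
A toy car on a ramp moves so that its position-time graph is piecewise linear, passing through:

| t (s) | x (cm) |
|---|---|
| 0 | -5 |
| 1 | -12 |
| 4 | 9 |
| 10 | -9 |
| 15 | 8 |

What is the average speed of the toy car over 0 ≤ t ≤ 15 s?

Average speed = (total path length)/(elapsed time); on a piecewise-linear x-t graph the path length is Σ|Δx|.
0–1 s: |Δx| = |-12 − -5| = 7 cm
1–4 s: |Δx| = |9 − -12| = 21 cm
4–10 s: |Δx| = |-9 − 9| = 18 cm
10–15 s: |Δx| = |8 − -9| = 17 cm
Total path = 63 cm; average speed = 63/15 = 4.2 cm/s.

4.2 cm/s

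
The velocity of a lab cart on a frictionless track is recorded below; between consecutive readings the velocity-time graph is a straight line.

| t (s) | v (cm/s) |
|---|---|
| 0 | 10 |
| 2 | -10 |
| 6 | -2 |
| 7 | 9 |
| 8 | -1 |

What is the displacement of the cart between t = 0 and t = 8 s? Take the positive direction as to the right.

-16.5 cm

Net displacement equals the area under the velocity-time graph (areas below the axis count negative).
0–2 s: ½(10 + -10)(2) = 0 cm
2–6 s: ½(-10 + -2)(4) = -24 cm
6–7 s: ½(-2 + 9)(1) = 3.5 cm
7–8 s: ½(9 + -1)(1) = 4 cm
Net displacement = -16.5 cm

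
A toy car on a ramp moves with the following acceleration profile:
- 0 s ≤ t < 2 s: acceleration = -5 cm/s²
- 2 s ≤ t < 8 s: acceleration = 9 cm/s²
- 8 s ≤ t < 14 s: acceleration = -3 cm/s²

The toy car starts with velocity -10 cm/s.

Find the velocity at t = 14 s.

16 cm/s

Δv equals the area under the a-t graph; then v = v₀ + Δv.
0–2 s: -5 × 2 = -10 cm/s
2–8 s: 9 × 6 = 54 cm/s
8–14 s: -3 × 6 = -18 cm/s
Δv = 26 cm/s, so v(14) = -10 + (26) = 16 cm/s.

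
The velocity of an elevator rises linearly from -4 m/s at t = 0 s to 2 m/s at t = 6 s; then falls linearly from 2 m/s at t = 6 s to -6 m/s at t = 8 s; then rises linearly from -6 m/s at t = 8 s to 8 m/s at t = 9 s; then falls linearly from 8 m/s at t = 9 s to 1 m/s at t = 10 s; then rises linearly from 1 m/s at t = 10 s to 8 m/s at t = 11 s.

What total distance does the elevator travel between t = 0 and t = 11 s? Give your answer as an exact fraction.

193/7 m

Total distance travelled is ∫|v| dt — sum the magnitudes of each area piece.
0–6 s: v = 0 at t = 4 s; triangle areas 8 + 2 = 10 m
6–8 s: v = 0 at t = 6.5 s; triangle areas 0.5 + 4.5 = 5 m
8–9 s: v = 0 at t = 59/7 s; triangle areas 9/7 + 16/7 = 25/7 m
9–10 s: |½(8 + 1)(1)| = 4.5 m
10–11 s: |½(1 + 8)(1)| = 4.5 m
Total distance = 193/7 m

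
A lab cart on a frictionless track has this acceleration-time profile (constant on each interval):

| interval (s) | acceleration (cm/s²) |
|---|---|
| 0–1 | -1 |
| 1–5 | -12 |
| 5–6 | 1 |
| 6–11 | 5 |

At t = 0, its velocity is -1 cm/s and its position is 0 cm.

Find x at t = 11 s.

On each constant-a segment, Δv = aΔt and Δx = v₀Δt + ½aΔt²; chain segment to segment.
0–1 s: v starts -1 cm/s; Δx = -1·1 + ½·-1·1² = -1.5 cm; v ends -2 cm/s.
1–5 s: v starts -2 cm/s; Δx = -2·4 + ½·-12·4² = -104 cm; v ends -50 cm/s.
5–6 s: v starts -50 cm/s; Δx = -50·1 + ½·1·1² = -49.5 cm; v ends -49 cm/s.
6–11 s: v starts -49 cm/s; Δx = -49·5 + ½·5·5² = -182.5 cm; v ends -24 cm/s.
x(11) = 0 + Σ Δx = -337.5 cm.

-337.5 cm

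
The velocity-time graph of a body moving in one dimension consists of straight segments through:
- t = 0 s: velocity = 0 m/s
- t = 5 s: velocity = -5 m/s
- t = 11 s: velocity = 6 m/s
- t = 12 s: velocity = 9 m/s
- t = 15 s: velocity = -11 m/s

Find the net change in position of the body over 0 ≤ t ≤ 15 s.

-5 m

Net displacement equals the area under the velocity-time graph (areas below the axis count negative).
0–5 s: ½(0 + -5)(5) = -12.5 m
5–11 s: ½(-5 + 6)(6) = 3 m
11–12 s: ½(6 + 9)(1) = 7.5 m
12–15 s: ½(9 + -11)(3) = -3 m
Net displacement = -5 m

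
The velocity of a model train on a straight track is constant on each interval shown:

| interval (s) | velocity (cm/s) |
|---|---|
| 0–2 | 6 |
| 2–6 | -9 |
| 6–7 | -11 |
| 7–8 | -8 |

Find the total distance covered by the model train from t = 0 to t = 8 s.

67 cm

Distance (not displacement) is the total path length: add the absolute areas under v-t.
0–2 s: |6| × 2 = 12 cm
2–6 s: |-9| × 4 = 36 cm
6–7 s: |-11| × 1 = 11 cm
7–8 s: |-8| × 1 = 8 cm
Total distance = 67 cm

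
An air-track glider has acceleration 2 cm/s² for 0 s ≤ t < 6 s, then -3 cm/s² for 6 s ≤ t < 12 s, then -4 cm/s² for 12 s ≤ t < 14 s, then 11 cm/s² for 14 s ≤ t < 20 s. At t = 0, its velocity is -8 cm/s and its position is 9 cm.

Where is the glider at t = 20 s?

-3 cm

On each constant-a segment, Δv = aΔt and Δx = v₀Δt + ½aΔt²; chain segment to segment.
0–6 s: v starts -8 cm/s; Δx = -8·6 + ½·2·6² = -12 cm; v ends 4 cm/s.
6–12 s: v starts 4 cm/s; Δx = 4·6 + ½·-3·6² = -30 cm; v ends -14 cm/s.
12–14 s: v starts -14 cm/s; Δx = -14·2 + ½·-4·2² = -36 cm; v ends -22 cm/s.
14–20 s: v starts -22 cm/s; Δx = -22·6 + ½·11·6² = 66 cm; v ends 44 cm/s.
x(20) = 9 + Σ Δx = -3 cm.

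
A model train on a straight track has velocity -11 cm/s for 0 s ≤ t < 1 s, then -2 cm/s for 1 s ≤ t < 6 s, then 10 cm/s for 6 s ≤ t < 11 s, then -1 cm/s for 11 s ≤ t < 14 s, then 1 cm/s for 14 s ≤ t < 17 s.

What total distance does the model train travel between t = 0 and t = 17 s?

77 cm

Distance (not displacement) is the total path length: add the absolute areas under v-t.
0–1 s: |-11| × 1 = 11 cm
1–6 s: |-2| × 5 = 10 cm
6–11 s: |10| × 5 = 50 cm
11–14 s: |-1| × 3 = 3 cm
14–17 s: |1| × 3 = 3 cm
Total distance = 77 cm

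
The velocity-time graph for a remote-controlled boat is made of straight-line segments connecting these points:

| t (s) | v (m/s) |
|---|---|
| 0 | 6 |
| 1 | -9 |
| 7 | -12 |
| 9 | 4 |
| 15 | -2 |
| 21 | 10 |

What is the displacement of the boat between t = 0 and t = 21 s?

Displacement is the signed area under the v-t curve.
0–1 s: ½(6 + -9)(1) = -1.5 m
1–7 s: ½(-9 + -12)(6) = -63 m
7–9 s: ½(-12 + 4)(2) = -8 m
9–15 s: ½(4 + -2)(6) = 6 m
15–21 s: ½(-2 + 10)(6) = 24 m
Net displacement = -42.5 m

-42.5 m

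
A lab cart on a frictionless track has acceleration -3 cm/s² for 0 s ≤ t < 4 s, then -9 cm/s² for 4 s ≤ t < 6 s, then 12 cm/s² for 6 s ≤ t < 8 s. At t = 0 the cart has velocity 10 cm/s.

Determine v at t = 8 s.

4 cm/s

Δv equals the area under the a-t graph; then v = v₀ + Δv.
0–4 s: -3 × 4 = -12 cm/s
4–6 s: -9 × 2 = -18 cm/s
6–8 s: 12 × 2 = 24 cm/s
Δv = -6 cm/s, so v(8) = 10 + (-6) = 4 cm/s.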